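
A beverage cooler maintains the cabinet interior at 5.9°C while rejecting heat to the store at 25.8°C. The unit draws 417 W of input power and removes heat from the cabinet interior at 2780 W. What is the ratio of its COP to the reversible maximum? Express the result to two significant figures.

0.48

COP_actual = Q̇_C/Ẇ = 2780/417.0 = 6.667.
In absolute terms T_C = 279.05 K and T_H = 298.95 K, so ΔT = 19.90 K.
COP_Carnot = T_C/ΔT = 279.05/19.90 = 14.02.
η_II = COP_actual/COP_Carnot = 6.667/14.02 = 0.4754.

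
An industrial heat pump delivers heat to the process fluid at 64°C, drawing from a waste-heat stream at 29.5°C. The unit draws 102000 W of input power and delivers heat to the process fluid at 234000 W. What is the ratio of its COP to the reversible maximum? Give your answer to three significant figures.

COP_actual = Q̇_H/Ẇ = 234000/102000 = 2.294.
In absolute terms T_C = 302.65 K and T_H = 337.15 K, so ΔT = 34.50 K.
COP_Carnot = T_H/ΔT = 337.15/34.50 = 9.772.
η_II = COP_actual/COP_Carnot = 2.294/9.772 = 0.2348.

0.235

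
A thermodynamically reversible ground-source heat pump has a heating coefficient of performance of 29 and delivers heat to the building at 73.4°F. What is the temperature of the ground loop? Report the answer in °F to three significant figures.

COP_HP = T_H/(T_H − T_C) gives T_H − T_C = T_H/COP.
With T_H = 296.15 K, T_C = 296.15 × (1 − 1/29) = 285.94 K.
Converting, 285.94 K = 55.02°F.

55.0 °F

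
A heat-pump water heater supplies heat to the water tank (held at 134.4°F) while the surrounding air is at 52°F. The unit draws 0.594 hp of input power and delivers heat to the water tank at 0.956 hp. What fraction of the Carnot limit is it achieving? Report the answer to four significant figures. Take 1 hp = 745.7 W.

0.2232

COP_actual = Q̇_H/Ẇ = 0.9560/0.5940 = 1.609.
In absolute terms T_C = 284.26 K and T_H = 330.04 K, so ΔT = 45.78 K.
COP_Carnot = T_H/ΔT = 330.04/45.78 = 7.210.
η_II = COP_actual/COP_Carnot = 1.609/7.210 = 0.2232.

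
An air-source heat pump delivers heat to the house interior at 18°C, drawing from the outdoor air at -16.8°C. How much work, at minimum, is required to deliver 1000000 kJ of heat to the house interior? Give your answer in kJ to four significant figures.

119500 kJ

In absolute terms T_C = 256.35 K and T_H = 291.15 K, so ΔT = 34.80 K.
The reversible limit is COP_HP = T_H/ΔT = 8.366, so W_min = Q_H/COP = Q_H·ΔT/T_H.
W_min = 1000000 × 34.80/291.15 = 119500 kJ.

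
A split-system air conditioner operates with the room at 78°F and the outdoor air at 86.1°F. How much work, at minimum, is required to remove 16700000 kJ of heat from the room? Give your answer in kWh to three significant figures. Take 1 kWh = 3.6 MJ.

69.9 kWh

In absolute terms T_C = 298.71 K and T_H = 303.21 K, so ΔT = 4.500 K.
The reversible limit is COP_R = T_C/ΔT = 66.38, so W_min = Q_C/COP = Q_C·ΔT/T_C.
W_min = 16700000 × 4.500/298.71 = 251600 kJ = 69.88 kWh.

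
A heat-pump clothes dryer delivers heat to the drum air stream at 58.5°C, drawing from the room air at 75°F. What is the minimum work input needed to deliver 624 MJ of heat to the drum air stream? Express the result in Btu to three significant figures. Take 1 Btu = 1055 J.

61700 Btu

In absolute terms T_C = 297.04 K and T_H = 331.65 K, so ΔT = 34.61 K.
The reversible limit is COP_HP = T_H/ΔT = 9.582, so W_min = Q_H/COP = Q_H·ΔT/T_H.
W_min = 624.0 × 34.61/331.65 = 65.12 MJ = 61730 Btu.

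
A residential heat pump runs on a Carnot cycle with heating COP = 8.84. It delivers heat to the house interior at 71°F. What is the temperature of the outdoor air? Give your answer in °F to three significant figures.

COP_HP = T_H/(T_H − T_C) gives T_H − T_C = T_H/COP.
With T_H = 294.82 K, T_C = 294.82 × (1 − 1/8.84) = 261.47 K.
Converting, 261.47 K = 10.97°F.

11.0 °F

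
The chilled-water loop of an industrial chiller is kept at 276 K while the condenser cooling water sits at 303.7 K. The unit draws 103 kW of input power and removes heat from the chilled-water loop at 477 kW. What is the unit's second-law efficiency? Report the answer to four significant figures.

0.4648

COP_actual = Q̇_C/Ẇ = 477.0/103.0 = 4.631.
The reservoir spacing is ΔT = 303.7 − 276 = 27.70 K.
COP_Carnot = T_C/ΔT = 276.00/27.70 = 9.964.
η_II = COP_actual/COP_Carnot = 4.631/9.964 = 0.4648.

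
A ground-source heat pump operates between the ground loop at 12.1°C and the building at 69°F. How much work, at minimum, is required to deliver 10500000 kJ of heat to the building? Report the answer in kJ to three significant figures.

In absolute terms T_C = 285.25 K and T_H = 293.71 K, so ΔT = 8.456 K.
The reversible limit is COP_HP = T_H/ΔT = 34.74, so W_min = Q_H/COP = Q_H·ΔT/T_H.
W_min = 10500000 × 8.456/293.71 = 302300 kJ.

302000 kJ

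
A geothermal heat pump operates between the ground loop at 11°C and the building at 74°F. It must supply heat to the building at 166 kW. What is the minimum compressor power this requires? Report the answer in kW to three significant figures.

In absolute terms T_C = 284.15 K and T_H = 296.48 K, so ΔT = 12.33 K.
COP_Carnot = T_H/ΔT = 296.48/12.33 = 24.04.
Ẇ_min = Q̇/COP_Carnot = 166.0/24.04 = 6.905 kW.

6.91 kW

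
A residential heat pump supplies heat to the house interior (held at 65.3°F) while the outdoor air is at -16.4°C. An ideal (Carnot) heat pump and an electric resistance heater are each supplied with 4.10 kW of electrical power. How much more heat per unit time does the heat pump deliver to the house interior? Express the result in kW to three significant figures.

In absolute terms T_C = 256.75 K and T_H = 291.65 K, so ΔT = 34.90 K.
COP_Carnot = T_H/ΔT = 291.65/34.90 = 8.357.
The heat pump delivers Q̇_H = COP × Ẇ = 34.26 kW; the resistance heater delivers Ẇ = 4.100 kW.
Extra = (COP − 1)·Ẇ = 30.16 kW.

30.2 kW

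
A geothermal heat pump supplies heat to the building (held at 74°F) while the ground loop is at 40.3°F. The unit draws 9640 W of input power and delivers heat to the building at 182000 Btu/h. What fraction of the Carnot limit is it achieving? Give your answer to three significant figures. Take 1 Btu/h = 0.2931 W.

0.349

Converting, Q̇_H = 182000 Btu/h = 53340 W, so COP_actual = Q̇_H/Ẇ = 53340/9640 = 5.534.
In absolute terms T_C = 277.76 K and T_H = 296.48 K, so ΔT = 18.72 K.
COP_Carnot = T_H/ΔT = 296.48/18.72 = 15.84.
η_II = COP_actual/COP_Carnot = 5.534/15.84 = 0.3494.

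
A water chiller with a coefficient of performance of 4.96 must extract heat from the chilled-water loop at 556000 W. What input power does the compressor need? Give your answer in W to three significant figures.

Ẇ = Q̇_C/COP = 556000/4.96 = 112100 W.

112000 W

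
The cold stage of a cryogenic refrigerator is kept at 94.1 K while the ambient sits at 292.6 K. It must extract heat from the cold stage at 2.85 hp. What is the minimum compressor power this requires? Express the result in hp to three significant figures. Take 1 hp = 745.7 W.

The reservoir spacing is ΔT = 292.6 − 94.1 = 198.5 K.
COP_Carnot = T_C/ΔT = 94.10/198.5 = 0.4741.
Ẇ_min = Q̇/COP_Carnot = 2.850/0.4741 = 6.012 hp.

6.01 hp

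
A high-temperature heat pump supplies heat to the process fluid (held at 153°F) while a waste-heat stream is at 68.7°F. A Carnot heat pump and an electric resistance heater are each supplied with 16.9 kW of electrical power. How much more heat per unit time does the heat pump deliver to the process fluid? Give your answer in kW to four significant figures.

In absolute terms T_C = 293.54 K and T_H = 340.37 K, so ΔT = 46.83 K.
COP_Carnot = T_H/ΔT = 340.37/46.83 = 7.268.
The heat pump delivers Q̇_H = COP × Ẇ = 122.8 kW; the resistance heater delivers Ẇ = 16.90 kW.
Extra = (COP − 1)·Ẇ = 105.9 kW.

105.9 kW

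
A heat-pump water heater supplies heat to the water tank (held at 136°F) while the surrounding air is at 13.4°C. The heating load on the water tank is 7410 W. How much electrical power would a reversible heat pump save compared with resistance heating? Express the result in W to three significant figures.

In absolute terms T_C = 286.55 K and T_H = 330.93 K, so ΔT = 44.38 K.
COP_Carnot = T_H/ΔT = 330.93/44.38 = 7.457.
Resistance heating needs Ẇ_res = Q̇_H = 7410 W; the reversible heat pump needs only Ẇ_hp = Q̇_H/COP = 993.7 W.
Saving = 7410 − 993.7 = 6416 W.

6420 W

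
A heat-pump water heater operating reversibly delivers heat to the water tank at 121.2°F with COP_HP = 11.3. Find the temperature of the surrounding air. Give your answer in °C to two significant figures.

21 °C

COP_HP = T_H/(T_H − T_C) gives T_H − T_C = T_H/COP.
With T_H = 322.71 K, T_C = 322.71 × (1 − 1/11.3) = 294.15 K.
Converting, 294.15 K = 21.00°C.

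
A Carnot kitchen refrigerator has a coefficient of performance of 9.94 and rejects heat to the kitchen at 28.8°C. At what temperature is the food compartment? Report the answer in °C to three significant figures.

1.20 °C

For a Carnot refrigerator COP_R = T_C/(T_H − T_C), so T_C = COP·T_H/(1 + COP).
With T_H = 301.95 K, T_C = 9.94 × 301.95/10.94 = 274.35 K.
Converting, 274.35 K = 1.20°C.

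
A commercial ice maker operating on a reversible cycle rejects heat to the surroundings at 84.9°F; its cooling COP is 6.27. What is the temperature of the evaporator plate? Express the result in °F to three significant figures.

9.99 °F

For a Carnot refrigerator COP_R = T_C/(T_H − T_C), so T_C = COP·T_H/(1 + COP).
With T_H = 302.54 K, T_C = 6.27 × 302.54/7.270 = 260.92 K.
Converting, 260.92 K = 9.99°F.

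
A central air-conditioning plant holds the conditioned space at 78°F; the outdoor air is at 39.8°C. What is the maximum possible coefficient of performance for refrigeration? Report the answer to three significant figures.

21.0

In absolute terms T_C = 298.71 K and T_H = 312.95 K, so ΔT = 14.24 K.
For a reversible cycle, COP_Carnot = T_C/ΔT = 298.71/14.24 = 20.97.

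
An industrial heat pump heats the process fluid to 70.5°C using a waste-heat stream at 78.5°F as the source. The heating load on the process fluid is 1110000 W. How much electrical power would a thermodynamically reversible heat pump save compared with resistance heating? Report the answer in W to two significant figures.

970000 W

In absolute terms T_C = 298.98 K and T_H = 343.65 K, so ΔT = 44.67 K.
COP_Carnot = T_H/ΔT = 343.65/44.67 = 7.694.
Resistance heating needs Ẇ_res = Q̇_H = 1110000 W; the reversible heat pump needs only Ẇ_hp = Q̇_H/COP = 144300 W.
Saving = 1110000 − 144300 = 965700 W.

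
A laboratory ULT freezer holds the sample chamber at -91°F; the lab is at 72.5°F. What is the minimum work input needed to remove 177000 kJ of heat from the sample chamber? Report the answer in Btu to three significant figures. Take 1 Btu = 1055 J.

In absolute terms T_C = 204.82 K and T_H = 295.65 K, so ΔT = 90.83 K.
The reversible limit is COP_R = T_C/ΔT = 2.255, so W_min = Q_C/COP = Q_C·ΔT/T_C.
W_min = 177000 × 90.83/204.82 = 78500 kJ = 74400 Btu.

74400 Btu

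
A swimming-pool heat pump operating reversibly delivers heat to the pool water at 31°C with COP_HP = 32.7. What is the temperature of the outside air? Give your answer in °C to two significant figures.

22 °C

COP_HP = T_H/(T_H − T_C) gives T_H − T_C = T_H/COP.
With T_H = 304.15 K, T_C = 304.15 × (1 − 1/32.7) = 294.85 K.
Converting, 294.85 K = 21.70°C.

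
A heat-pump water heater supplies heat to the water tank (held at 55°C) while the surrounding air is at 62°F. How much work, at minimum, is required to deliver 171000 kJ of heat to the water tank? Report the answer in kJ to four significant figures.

In absolute terms T_C = 289.82 K and T_H = 328.15 K, so ΔT = 38.33 K.
The reversible limit is COP_HP = T_H/ΔT = 8.560, so W_min = Q_H/COP = Q_H·ΔT/T_H.
W_min = 171000 × 38.33/328.15 = 19980 kJ.

19980 kJ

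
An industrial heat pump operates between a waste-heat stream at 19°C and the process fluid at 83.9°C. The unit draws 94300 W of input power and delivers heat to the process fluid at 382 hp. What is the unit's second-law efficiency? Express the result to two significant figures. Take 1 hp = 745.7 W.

0.55

Converting, Q̇_H = 382.0 hp = 284900 W, so COP_actual = Q̇_H/Ẇ = 284900/94300 = 3.021.
In absolute terms T_C = 292.15 K and T_H = 357.05 K, so ΔT = 64.90 K.
COP_Carnot = T_H/ΔT = 357.05/64.90 = 5.502.
η_II = COP_actual/COP_Carnot = 3.021/5.502 = 0.5491.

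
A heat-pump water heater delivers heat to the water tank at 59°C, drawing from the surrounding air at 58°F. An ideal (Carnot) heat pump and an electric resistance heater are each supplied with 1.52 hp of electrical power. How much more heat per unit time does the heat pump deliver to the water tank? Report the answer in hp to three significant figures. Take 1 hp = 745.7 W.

In absolute terms T_C = 287.59 K and T_H = 332.15 K, so ΔT = 44.56 K.
COP_Carnot = T_H/ΔT = 332.15/44.56 = 7.455.
The heat pump delivers Q̇_H = COP × Ẇ = 11.33 hp; the resistance heater delivers Ẇ = 1.520 hp.
Extra = (COP − 1)·Ẇ = 9.811 hp.

9.81 hp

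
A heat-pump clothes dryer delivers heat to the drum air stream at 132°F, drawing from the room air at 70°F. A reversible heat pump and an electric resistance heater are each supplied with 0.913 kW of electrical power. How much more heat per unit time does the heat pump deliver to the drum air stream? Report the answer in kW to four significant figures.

7.800 kW

In absolute terms T_C = 294.26 K and T_H = 328.71 K, so ΔT = 34.44 K.
COP_Carnot = T_H/ΔT = 328.71/34.44 = 9.543.
The heat pump delivers Q̇_H = COP × Ẇ = 8.713 kW; the resistance heater delivers Ẇ = 0.9130 kW.
Extra = (COP − 1)·Ẇ = 7.800 kW.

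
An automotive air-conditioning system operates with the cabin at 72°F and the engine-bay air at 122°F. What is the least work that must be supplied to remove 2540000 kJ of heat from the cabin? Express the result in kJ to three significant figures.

In absolute terms T_C = 295.37 K and T_H = 323.15 K, so ΔT = 27.78 K.
The reversible limit is COP_R = T_C/ΔT = 10.63, so W_min = Q_C/COP = Q_C·ΔT/T_C.
W_min = 2540000 × 27.78/295.37 = 238900 kJ.

239000 kJ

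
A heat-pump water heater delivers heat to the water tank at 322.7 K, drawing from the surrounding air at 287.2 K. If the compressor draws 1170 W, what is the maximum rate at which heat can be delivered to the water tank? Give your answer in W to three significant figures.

10600 W

The reservoir spacing is ΔT = 322.7 − 287.2 = 35.50 K.
COP_Carnot = T_H/ΔT = 322.70/35.50 = 9.090.
Q̇_max = COP_Carnot × Ẇ = 9.090 × 1170 W = 10640 W.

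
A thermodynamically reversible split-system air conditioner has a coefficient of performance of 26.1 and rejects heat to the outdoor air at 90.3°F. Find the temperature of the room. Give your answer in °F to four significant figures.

For a Carnot refrigerator COP_R = T_C/(T_H − T_C), so T_C = COP·T_H/(1 + COP).
With T_H = 305.54 K, T_C = 26.1 × 305.54/27.10 = 294.26 K.
Converting, 294.26 K = 70.01°F.

70.01 °F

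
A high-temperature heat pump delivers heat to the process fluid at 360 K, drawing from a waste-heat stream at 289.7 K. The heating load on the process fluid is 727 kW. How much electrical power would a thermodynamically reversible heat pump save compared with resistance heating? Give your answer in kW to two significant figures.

The reservoir spacing is ΔT = 360 − 289.7 = 70.30 K.
COP_Carnot = T_H/ΔT = 360.00/70.30 = 5.121.
Resistance heating needs Ẇ_res = Q̇_H = 727.0 kW; the reversible heat pump needs only Ẇ_hp = Q̇_H/COP = 142.0 kW.
Saving = 727.0 − 142.0 = 585.0 kW.

590 kW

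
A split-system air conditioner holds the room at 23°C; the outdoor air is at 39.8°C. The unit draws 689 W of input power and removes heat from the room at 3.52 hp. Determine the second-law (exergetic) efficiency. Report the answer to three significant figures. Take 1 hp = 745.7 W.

Converting, Q̇_C = 3.520 hp = 2625 W, so COP_actual = Q̇_C/Ẇ = 2625/689.0 = 3.810.
In absolute terms T_C = 296.15 K and T_H = 312.95 K, so ΔT = 16.80 K.
COP_Carnot = T_C/ΔT = 296.15/16.80 = 17.63.
η_II = COP_actual/COP_Carnot = 3.810/17.63 = 0.2161.

0.216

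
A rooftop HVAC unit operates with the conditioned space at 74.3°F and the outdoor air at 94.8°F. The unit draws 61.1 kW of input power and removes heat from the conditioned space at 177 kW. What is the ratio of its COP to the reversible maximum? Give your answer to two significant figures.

COP_actual = Q̇_C/Ẇ = 177.0/61.10 = 2.897.
In absolute terms T_C = 296.65 K and T_H = 308.04 K, so ΔT = 11.39 K.
COP_Carnot = T_C/ΔT = 296.65/11.39 = 26.05.
η_II = COP_actual/COP_Carnot = 2.897/26.05 = 0.1112.

0.11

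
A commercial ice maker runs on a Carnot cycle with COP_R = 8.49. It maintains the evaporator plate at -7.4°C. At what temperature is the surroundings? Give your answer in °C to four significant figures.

COP_R = T_C/(T_H − T_C) gives T_H − T_C = T_C/COP.
With T_C = 265.75 K, T_H = 265.75 × (1 + 1/8.49) = 297.05 K.
Converting, 297.05 K = 23.90°C.

23.90 °C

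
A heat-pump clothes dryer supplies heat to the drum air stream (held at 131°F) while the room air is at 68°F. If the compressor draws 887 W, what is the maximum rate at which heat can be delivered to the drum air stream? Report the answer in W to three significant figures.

In absolute terms T_C = 293.15 K and T_H = 328.15 K, so ΔT = 35.00 K.
COP_Carnot = T_H/ΔT = 328.15/35.00 = 9.376.
Q̇_max = COP_Carnot × Ẇ = 9.376 × 887.0 W = 8316 W.

8320 W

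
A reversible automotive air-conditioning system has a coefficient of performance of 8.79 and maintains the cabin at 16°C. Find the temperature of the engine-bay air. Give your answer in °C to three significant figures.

48.9 °C

COP_R = T_C/(T_H − T_C) gives T_H − T_C = T_C/COP.
With T_C = 289.15 K, T_H = 289.15 × (1 + 1/8.79) = 322.05 K.
Converting, 322.05 K = 48.90°C.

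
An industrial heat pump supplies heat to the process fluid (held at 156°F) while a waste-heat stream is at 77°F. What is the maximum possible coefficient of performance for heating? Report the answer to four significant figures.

7.793

In absolute terms T_C = 298.15 K and T_H = 342.04 K, so ΔT = 43.89 K.
For a reversible cycle, COP_Carnot = T_H/ΔT = 342.04/43.89 = 7.793.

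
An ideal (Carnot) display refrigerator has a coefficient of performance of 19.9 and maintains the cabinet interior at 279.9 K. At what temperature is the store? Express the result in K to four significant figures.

294.0 K

COP_R = T_C/(T_H − T_C) gives T_H − T_C = T_C/COP.
With T_C = 279.90 K, T_H = 279.90 × (1 + 1/19.9) = 293.97 K.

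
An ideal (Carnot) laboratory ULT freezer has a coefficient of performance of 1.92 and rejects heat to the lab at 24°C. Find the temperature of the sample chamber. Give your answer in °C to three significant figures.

-77.8 °C

For a Carnot refrigerator COP_R = T_C/(T_H − T_C), so T_C = COP·T_H/(1 + COP).
With T_H = 297.15 K, T_C = 1.92 × 297.15/2.920 = 195.39 K.
Converting, 195.39 K = -77.76°C.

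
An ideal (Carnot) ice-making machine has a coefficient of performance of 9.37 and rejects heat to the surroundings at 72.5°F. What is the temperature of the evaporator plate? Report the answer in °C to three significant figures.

For a Carnot refrigerator COP_R = T_C/(T_H − T_C), so T_C = COP·T_H/(1 + COP).
With T_H = 295.65 K, T_C = 9.37 × 295.65/10.37 = 267.14 K.
Converting, 267.14 K = -6.01°C.

-6.01 °C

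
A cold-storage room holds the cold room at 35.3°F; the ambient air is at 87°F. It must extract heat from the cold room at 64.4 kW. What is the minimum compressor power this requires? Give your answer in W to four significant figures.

In absolute terms T_C = 274.98 K and T_H = 303.71 K, so ΔT = 28.72 K.
COP_Carnot = T_C/ΔT = 274.98/28.72 = 9.574.
Ẇ_min = Q̇/COP_Carnot = 64.40/9.574 = 6.727 kW = 6727 W.

6727 W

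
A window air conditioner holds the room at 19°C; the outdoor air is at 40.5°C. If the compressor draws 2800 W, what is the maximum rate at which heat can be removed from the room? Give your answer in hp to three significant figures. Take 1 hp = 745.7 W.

51.0 hp

In absolute terms T_C = 292.15 K and T_H = 313.65 K, so ΔT = 21.50 K.
COP_Carnot = T_C/ΔT = 292.15/21.50 = 13.59.
Q̇_max = COP_Carnot × Ẇ = 13.59 × 2800 W = 38050 W = 51.02 hp.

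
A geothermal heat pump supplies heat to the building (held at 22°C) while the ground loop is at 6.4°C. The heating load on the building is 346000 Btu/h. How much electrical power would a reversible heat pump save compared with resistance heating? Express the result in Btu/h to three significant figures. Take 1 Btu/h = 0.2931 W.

In absolute terms T_C = 279.55 K and T_H = 295.15 K, so ΔT = 15.60 K.
COP_Carnot = T_H/ΔT = 295.15/15.60 = 18.92.
Resistance heating needs Ẇ_res = Q̇_H = 346000 Btu/h; the reversible heat pump needs only Ẇ_hp = Q̇_H/COP = 18290 Btu/h.
Saving = 346000 − 18290 = 327700 Btu/h.

328000 Btu/h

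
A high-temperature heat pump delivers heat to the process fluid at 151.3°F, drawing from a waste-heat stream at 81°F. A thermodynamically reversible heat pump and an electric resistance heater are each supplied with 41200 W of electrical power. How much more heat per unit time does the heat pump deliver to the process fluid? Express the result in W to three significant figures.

In absolute terms T_C = 300.37 K and T_H = 339.43 K, so ΔT = 39.06 K.
COP_Carnot = T_H/ΔT = 339.43/39.06 = 8.691.
The heat pump delivers Q̇_H = COP × Ẇ = 358100 W; the resistance heater delivers Ẇ = 41200 W.
Extra = (COP − 1)·Ẇ = 316900 W.

317000 W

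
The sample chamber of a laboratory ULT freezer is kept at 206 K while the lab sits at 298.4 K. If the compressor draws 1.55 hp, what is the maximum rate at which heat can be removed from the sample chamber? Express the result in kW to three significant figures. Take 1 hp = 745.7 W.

2.58 kW

The reservoir spacing is ΔT = 298.4 − 206 = 92.40 K.
COP_Carnot = T_C/ΔT = 206.00/92.40 = 2.229.
Q̇_max = COP_Carnot × Ẇ = 2.229 × 1.550 hp = 3.456 hp = 2.577 kW.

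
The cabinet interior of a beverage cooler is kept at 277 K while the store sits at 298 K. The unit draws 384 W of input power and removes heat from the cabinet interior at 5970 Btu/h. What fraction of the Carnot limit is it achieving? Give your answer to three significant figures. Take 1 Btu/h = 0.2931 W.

Converting, Q̇_C = 5970 Btu/h = 1750 W, so COP_actual = Q̇_C/Ẇ = 1750/384.0 = 4.557.
The reservoir spacing is ΔT = 298 − 277 = 21.00 K.
COP_Carnot = T_C/ΔT = 277.00/21.00 = 13.19.
η_II = COP_actual/COP_Carnot = 4.557/13.19 = 0.3455.

0.345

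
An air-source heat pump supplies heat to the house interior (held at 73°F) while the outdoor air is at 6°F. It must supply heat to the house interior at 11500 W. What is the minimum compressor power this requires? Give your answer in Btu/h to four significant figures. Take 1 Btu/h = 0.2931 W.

4935 Btu/h

In absolute terms T_C = 258.71 K and T_H = 295.93 K, so ΔT = 37.22 K.
COP_Carnot = T_H/ΔT = 295.93/37.22 = 7.950.
Ẇ_min = Q̇/COP_Carnot = 11500/7.950 = 1446 W = 4935 Btu/h.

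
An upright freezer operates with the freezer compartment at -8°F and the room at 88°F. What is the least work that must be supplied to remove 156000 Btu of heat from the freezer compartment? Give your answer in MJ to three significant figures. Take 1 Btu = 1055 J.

35.0 MJ

In absolute terms T_C = 250.93 K and T_H = 304.26 K, so ΔT = 53.33 K.
The reversible limit is COP_R = T_C/ΔT = 4.705, so W_min = Q_C/COP = Q_C·ΔT/T_C.
W_min = 156000 × 53.33/250.93 = 33160 Btu = 34.98 MJ.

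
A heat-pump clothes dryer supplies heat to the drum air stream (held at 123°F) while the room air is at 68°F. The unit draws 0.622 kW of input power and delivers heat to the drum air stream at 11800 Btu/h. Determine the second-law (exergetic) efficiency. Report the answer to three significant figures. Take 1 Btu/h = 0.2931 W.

0.525

Converting, Q̇_H = 11800 Btu/h = 3.459 kW, so COP_actual = Q̇_H/Ẇ = 3.459/0.6220 = 5.560.
In absolute terms T_C = 293.15 K and T_H = 323.71 K, so ΔT = 30.56 K.
COP_Carnot = T_H/ΔT = 323.71/30.56 = 10.59.
η_II = COP_actual/COP_Carnot = 5.560/10.59 = 0.5249.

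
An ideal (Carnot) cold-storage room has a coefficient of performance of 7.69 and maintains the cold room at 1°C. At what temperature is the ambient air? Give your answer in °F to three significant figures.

COP_R = T_C/(T_H − T_C) gives T_H − T_C = T_C/COP.
With T_C = 274.15 K, T_H = 274.15 × (1 + 1/7.69) = 309.80 K.
Converting, 309.80 K = 97.97°F.

98.0 °F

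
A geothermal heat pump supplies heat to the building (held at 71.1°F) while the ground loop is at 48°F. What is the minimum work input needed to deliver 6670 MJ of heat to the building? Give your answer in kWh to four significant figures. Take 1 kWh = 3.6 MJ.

In absolute terms T_C = 282.04 K and T_H = 294.87 K, so ΔT = 12.83 K.
The reversible limit is COP_HP = T_H/ΔT = 22.98, so W_min = Q_H/COP = Q_H·ΔT/T_H.
W_min = 6670 × 12.83/294.87 = 290.3 MJ = 80.64 kWh.

80.64 kWh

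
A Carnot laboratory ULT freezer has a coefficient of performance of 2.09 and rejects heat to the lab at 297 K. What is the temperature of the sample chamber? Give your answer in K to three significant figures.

For a Carnot refrigerator COP_R = T_C/(T_H − T_C), so T_C = COP·T_H/(1 + COP).
With T_H = 297.00 K, T_C = 2.09 × 297.00/3.090 = 200.88 K.

201 K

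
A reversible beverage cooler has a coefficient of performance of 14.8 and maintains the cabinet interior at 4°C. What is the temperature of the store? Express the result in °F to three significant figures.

72.9 °F

COP_R = T_C/(T_H − T_C) gives T_H − T_C = T_C/COP.
With T_C = 277.15 K, T_H = 277.15 × (1 + 1/14.8) = 295.88 K.
Converting, 295.88 K = 72.91°F.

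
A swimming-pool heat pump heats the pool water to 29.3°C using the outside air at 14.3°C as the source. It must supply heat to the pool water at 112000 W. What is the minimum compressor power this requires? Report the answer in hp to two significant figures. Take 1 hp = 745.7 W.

In absolute terms T_C = 287.45 K and T_H = 302.45 K, so ΔT = 15.00 K.
COP_Carnot = T_H/ΔT = 302.45/15.00 = 20.16.
Ẇ_min = Q̇/COP_Carnot = 112000/20.16 = 5555 W = 7.449 hp.

7.4 hp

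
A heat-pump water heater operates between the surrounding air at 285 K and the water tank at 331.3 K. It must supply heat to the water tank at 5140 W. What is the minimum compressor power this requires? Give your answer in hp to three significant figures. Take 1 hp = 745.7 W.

The reservoir spacing is ΔT = 331.3 − 285 = 46.30 K.
COP_Carnot = T_H/ΔT = 331.30/46.30 = 7.156.
Ẇ_min = Q̇/COP_Carnot = 5140/7.156 = 718.3 W = 0.9633 hp.

0.963 hp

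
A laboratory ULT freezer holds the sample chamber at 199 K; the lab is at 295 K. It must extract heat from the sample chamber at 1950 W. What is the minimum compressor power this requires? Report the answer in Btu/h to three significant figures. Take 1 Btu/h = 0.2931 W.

3210 Btu/h

The reservoir spacing is ΔT = 295 − 199 = 96.00 K.
COP_Carnot = T_C/ΔT = 199.00/96.00 = 2.073.
Ẇ_min = Q̇/COP_Carnot = 1950/2.073 = 940.7 W = 3209 Btu/h.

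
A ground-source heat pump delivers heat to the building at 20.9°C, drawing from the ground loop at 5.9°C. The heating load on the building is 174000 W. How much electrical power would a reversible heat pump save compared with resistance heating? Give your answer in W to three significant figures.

165000 W

In absolute terms T_C = 279.05 K and T_H = 294.05 K, so ΔT = 15.00 K.
COP_Carnot = T_H/ΔT = 294.05/15.00 = 19.60.
Resistance heating needs Ẇ_res = Q̇_H = 174000 W; the reversible heat pump needs only Ẇ_hp = Q̇_H/COP = 8876 W.
Saving = 174000 − 8876 = 165100 W.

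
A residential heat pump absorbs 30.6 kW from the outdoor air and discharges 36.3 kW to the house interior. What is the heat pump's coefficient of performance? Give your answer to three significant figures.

6.37

The first law gives Q̇_H = Q̇_C + Ẇ, so the three rates are Q̇_C = 30.60, Q̇_H = 36.30, Ẇ = 5.700 kW.
COP_HP = Q̇_H/Ẇ = 36.30/5.700 = 6.368.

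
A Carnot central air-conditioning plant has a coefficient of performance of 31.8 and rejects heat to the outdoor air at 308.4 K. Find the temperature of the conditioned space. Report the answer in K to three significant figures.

299 K

For a Carnot refrigerator COP_R = T_C/(T_H − T_C), so T_C = COP·T_H/(1 + COP).
With T_H = 308.40 K, T_C = 31.8 × 308.40/32.80 = 299.00 K.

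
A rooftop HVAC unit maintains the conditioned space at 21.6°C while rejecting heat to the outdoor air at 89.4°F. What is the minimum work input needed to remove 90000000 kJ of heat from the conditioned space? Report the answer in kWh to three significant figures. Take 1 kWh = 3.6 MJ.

In absolute terms T_C = 294.75 K and T_H = 305.04 K, so ΔT = 10.29 K.
The reversible limit is COP_R = T_C/ΔT = 28.65, so W_min = Q_C/COP = Q_C·ΔT/T_C.
W_min = 90000000 × 10.29/294.75 = 3142000 kJ = 872.7 kWh.

873 kWh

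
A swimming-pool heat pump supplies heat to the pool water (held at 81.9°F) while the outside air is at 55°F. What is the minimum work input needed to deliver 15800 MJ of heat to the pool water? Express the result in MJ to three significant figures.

In absolute terms T_C = 285.93 K and T_H = 300.87 K, so ΔT = 14.94 K.
The reversible limit is COP_HP = T_H/ΔT = 20.13, so W_min = Q_H/COP = Q_H·ΔT/T_H.
W_min = 15800 × 14.94/300.87 = 784.8 MJ.

785 MJ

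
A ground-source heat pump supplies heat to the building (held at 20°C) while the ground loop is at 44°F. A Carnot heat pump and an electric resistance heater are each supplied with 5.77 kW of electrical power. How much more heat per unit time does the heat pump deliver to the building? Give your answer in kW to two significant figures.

120 kW

In absolute terms T_C = 279.82 K and T_H = 293.15 K, so ΔT = 13.33 K.
COP_Carnot = T_H/ΔT = 293.15/13.33 = 21.99.
The heat pump delivers Q̇_H = COP × Ẇ = 126.9 kW; the resistance heater delivers Ẇ = 5.770 kW.
Extra = (COP − 1)·Ẇ = 121.1 kW.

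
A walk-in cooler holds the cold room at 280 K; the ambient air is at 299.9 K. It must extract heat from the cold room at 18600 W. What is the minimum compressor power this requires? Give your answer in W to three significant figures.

The reservoir spacing is ΔT = 299.9 − 280 = 19.90 K.
COP_Carnot = T_C/ΔT = 280.00/19.90 = 14.07.
Ẇ_min = Q̇/COP_Carnot = 18600/14.07 = 1322 W.

1320 W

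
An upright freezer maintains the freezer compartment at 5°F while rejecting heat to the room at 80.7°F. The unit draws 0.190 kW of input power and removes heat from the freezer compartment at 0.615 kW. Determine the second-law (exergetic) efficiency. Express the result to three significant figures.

0.527

COP_actual = Q̇_C/Ẇ = 0.6150/0.1900 = 3.237.
In absolute terms T_C = 258.15 K and T_H = 300.21 K, so ΔT = 42.06 K.
COP_Carnot = T_C/ΔT = 258.15/42.06 = 6.138.
η_II = COP_actual/COP_Carnot = 3.237/6.138 = 0.5273.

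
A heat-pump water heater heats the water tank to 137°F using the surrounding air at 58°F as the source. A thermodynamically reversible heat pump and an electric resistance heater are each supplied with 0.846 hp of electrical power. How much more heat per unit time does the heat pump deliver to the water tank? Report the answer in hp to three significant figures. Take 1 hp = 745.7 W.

5.54 hp

In absolute terms T_C = 287.59 K and T_H = 331.48 K, so ΔT = 43.89 K.
COP_Carnot = T_H/ΔT = 331.48/43.89 = 7.553.
The heat pump delivers Q̇_H = COP × Ẇ = 6.390 hp; the resistance heater delivers Ẇ = 0.8460 hp.
Extra = (COP − 1)·Ẇ = 5.544 hp.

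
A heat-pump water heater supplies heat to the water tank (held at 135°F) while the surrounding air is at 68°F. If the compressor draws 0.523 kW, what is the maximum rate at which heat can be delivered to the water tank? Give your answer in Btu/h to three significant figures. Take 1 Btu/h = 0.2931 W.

15800 Btu/h

In absolute terms T_C = 293.15 K and T_H = 330.37 K, so ΔT = 37.22 K.
COP_Carnot = T_H/ΔT = 330.37/37.22 = 8.876.
Q̇_max = COP_Carnot × Ẇ = 8.876 × 0.5230 kW = 4.642 kW = 15840 Btu/h.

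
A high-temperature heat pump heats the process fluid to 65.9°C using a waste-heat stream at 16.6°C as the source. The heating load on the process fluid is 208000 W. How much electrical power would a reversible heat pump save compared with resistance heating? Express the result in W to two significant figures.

180000 W

In absolute terms T_C = 289.75 K and T_H = 339.05 K, so ΔT = 49.30 K.
COP_Carnot = T_H/ΔT = 339.05/49.30 = 6.877.
Resistance heating needs Ẇ_res = Q̇_H = 208000 W; the reversible heat pump needs only Ẇ_hp = Q̇_H/COP = 30240 W.
Saving = 208000 − 30240 = 177800 W.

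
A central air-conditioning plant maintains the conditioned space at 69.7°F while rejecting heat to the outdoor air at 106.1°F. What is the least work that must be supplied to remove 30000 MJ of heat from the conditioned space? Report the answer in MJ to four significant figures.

In absolute terms T_C = 294.09 K and T_H = 314.32 K, so ΔT = 20.22 K.
The reversible limit is COP_R = T_C/ΔT = 14.54, so W_min = Q_C/COP = Q_C·ΔT/T_C.
W_min = 30000 × 20.22/294.09 = 2063 MJ.

2063 MJ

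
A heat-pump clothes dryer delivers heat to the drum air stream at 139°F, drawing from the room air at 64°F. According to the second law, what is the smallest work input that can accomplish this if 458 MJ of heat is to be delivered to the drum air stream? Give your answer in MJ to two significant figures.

In absolute terms T_C = 290.93 K and T_H = 332.59 K, so ΔT = 41.67 K.
The reversible limit is COP_HP = T_H/ΔT = 7.982, so W_min = Q_H/COP = Q_H·ΔT/T_H.
W_min = 458.0 × 41.67/332.59 = 57.38 MJ.

57 MJ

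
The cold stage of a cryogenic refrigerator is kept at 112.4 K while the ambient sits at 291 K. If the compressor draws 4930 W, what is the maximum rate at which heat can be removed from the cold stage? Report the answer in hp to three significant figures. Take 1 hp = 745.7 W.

4.16 hp

The reservoir spacing is ΔT = 291 − 112.4 = 178.6 K.
COP_Carnot = T_C/ΔT = 112.40/178.6 = 0.6293.
Q̇_max = COP_Carnot × Ẇ = 0.6293 × 4930 W = 3103 W = 4.161 hp.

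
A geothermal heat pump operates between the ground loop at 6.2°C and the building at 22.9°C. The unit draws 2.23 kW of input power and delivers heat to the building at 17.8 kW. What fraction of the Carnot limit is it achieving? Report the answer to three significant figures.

COP_actual = Q̇_H/Ẇ = 17.80/2.230 = 7.982.
In absolute terms T_C = 279.35 K and T_H = 296.05 K, so ΔT = 16.70 K.
COP_Carnot = T_H/ΔT = 296.05/16.70 = 17.73.
η_II = COP_actual/COP_Carnot = 7.982/17.73 = 0.4503.

0.450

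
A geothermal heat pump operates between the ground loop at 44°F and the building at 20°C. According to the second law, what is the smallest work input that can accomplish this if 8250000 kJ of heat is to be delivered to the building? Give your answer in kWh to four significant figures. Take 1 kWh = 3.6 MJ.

104.2 kWh

In absolute terms T_C = 279.82 K and T_H = 293.15 K, so ΔT = 13.33 K.
The reversible limit is COP_HP = T_H/ΔT = 21.99, so W_min = Q_H/COP = Q_H·ΔT/T_H.
W_min = 8250000 × 13.33/293.15 = 375200 kJ = 104.2 kWh.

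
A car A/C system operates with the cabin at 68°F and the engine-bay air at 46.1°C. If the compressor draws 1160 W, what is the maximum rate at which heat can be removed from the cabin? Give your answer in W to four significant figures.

13030 W

In absolute terms T_C = 293.15 K and T_H = 319.25 K, so ΔT = 26.10 K.
COP_Carnot = T_C/ΔT = 293.15/26.10 = 11.23.
Q̇_max = COP_Carnot × Ẇ = 11.23 × 1160 W = 13030 W.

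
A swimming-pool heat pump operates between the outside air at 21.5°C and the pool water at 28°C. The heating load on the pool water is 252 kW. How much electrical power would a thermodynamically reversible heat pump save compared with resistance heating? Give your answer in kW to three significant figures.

247 kW

In absolute terms T_C = 294.65 K and T_H = 301.15 K, so ΔT = 6.500 K.
COP_Carnot = T_H/ΔT = 301.15/6.500 = 46.33.
Resistance heating needs Ẇ_res = Q̇_H = 252.0 kW; the reversible heat pump needs only Ẇ_hp = Q̇_H/COP = 5.439 kW.
Saving = 252.0 − 5.439 = 246.6 kW.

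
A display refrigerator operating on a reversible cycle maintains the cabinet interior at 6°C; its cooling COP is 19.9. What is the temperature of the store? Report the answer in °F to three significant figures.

COP_R = T_C/(T_H − T_C) gives T_H − T_C = T_C/COP.
With T_C = 279.15 K, T_H = 279.15 × (1 + 1/19.9) = 293.18 K.
Converting, 293.18 K = 68.05°F.

68.0 °F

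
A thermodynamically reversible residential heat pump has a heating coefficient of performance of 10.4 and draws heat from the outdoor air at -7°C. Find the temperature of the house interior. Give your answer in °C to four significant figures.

COP_HP = T_H/(T_H − T_C) rearranges to T_H = COP·T_C/(COP − 1).
With T_C = 266.15 K, T_H = 10.4 × 266.15/9.400 = 294.46 K.
Converting, 294.46 K = 21.31°C.

21.31 °C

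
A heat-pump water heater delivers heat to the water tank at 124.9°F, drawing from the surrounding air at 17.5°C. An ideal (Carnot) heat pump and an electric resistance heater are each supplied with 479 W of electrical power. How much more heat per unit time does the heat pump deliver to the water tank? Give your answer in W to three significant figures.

In absolute terms T_C = 290.65 K and T_H = 324.76 K, so ΔT = 34.11 K.
COP_Carnot = T_H/ΔT = 324.76/34.11 = 9.521.
The heat pump delivers Q̇_H = COP × Ẇ = 4560 W; the resistance heater delivers Ẇ = 479.0 W.
Extra = (COP − 1)·Ẇ = 4081 W.

4080 W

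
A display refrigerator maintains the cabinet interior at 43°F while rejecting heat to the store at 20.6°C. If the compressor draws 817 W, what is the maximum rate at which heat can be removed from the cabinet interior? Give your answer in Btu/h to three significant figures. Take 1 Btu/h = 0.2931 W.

In absolute terms T_C = 279.26 K and T_H = 293.75 K, so ΔT = 14.49 K.
COP_Carnot = T_C/ΔT = 279.26/14.49 = 19.27.
Q̇_max = COP_Carnot × Ẇ = 19.27 × 817.0 W = 15750 W = 53730 Btu/h.

53700 Btu/h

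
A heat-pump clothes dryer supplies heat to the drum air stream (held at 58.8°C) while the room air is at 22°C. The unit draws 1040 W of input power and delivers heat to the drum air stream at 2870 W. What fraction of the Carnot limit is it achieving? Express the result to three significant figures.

COP_actual = Q̇_H/Ẇ = 2870/1040 = 2.760.
In absolute terms T_C = 295.15 K and T_H = 331.95 K, so ΔT = 36.80 K.
COP_Carnot = T_H/ΔT = 331.95/36.80 = 9.020.
η_II = COP_actual/COP_Carnot = 2.760/9.020 = 0.3059.

0.306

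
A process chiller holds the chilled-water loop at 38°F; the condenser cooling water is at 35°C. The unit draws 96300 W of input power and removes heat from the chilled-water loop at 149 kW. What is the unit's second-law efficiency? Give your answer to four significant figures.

Converting, Q̇_C = 149.0 kW = 149000 W, so COP_actual = Q̇_C/Ẇ = 149000/96300 = 1.547.
In absolute terms T_C = 276.48 K and T_H = 308.15 K, so ΔT = 31.67 K.
COP_Carnot = T_C/ΔT = 276.48/31.67 = 8.731.
η_II = COP_actual/COP_Carnot = 1.547/8.731 = 0.1772.

0.1772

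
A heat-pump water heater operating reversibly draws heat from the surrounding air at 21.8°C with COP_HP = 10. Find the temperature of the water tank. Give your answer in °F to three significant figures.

130 °F

COP_HP = T_H/(T_H − T_C) rearranges to T_H = COP·T_C/(COP − 1).
With T_C = 294.95 K, T_H = 10 × 294.95/9.000 = 327.72 K.
Converting, 327.72 K = 130.23°F.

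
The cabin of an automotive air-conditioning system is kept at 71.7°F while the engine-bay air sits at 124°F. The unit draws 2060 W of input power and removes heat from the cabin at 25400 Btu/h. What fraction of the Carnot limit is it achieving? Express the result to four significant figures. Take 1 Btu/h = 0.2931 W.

0.3557

Converting, Q̇_C = 25400 Btu/h = 7445 W, so COP_actual = Q̇_C/Ẇ = 7445/2060 = 3.614.
In absolute terms T_C = 295.21 K and T_H = 324.26 K, so ΔT = 29.06 K.
COP_Carnot = T_C/ΔT = 295.21/29.06 = 10.16.
η_II = COP_actual/COP_Carnot = 3.614/10.16 = 0.3557.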